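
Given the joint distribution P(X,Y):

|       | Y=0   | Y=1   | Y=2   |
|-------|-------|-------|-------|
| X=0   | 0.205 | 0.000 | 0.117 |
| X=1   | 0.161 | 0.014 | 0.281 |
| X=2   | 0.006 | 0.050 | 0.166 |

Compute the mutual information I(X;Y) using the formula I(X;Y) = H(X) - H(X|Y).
0.2292 bits

I(X;Y) = H(X) - H(X|Y)

Marginal of X (row sums):
  P(X=0) = 0.205 + 0.000 + 0.117 = 0.322
  P(X=1) = 0.161 + 0.014 + 0.281 = 0.456
  P(X=2) = 0.006 + 0.050 + 0.166 = 0.222
H(X) = -[0.322·log₂(0.322) + 0.456·log₂(0.456) + 0.222·log₂(0.222)]
  = 0.526427 + 0.516600 + 0.482044 = 1.52507 bits

Marginal of Y (column sums):
  P(Y=0) = 0.205 + 0.161 + 0.006 = 0.372
  P(Y=1) = 0.000 + 0.014 + 0.050 = 0.064
  P(Y=2) = 0.117 + 0.281 + 0.166 = 0.564
H(X|Y) = Σ_y P(y)·H(X|Y=y):
  Y=0: P(Y=0) = 0.372, P(X|Y=0) = (205/372, 161/372, 1/62) → H(X|Y=0) = 1.092705
  Y=1: P(Y=1) = 0.064, P(X|Y=1) = (0, 7/32, 25/32) → H(X|Y=1) = 0.757878
  Y=2: P(Y=2) = 0.564, P(X|Y=2) = (39/188, 281/564, 83/282) → H(X|Y=2) = 1.490858
H(X|Y) = 0.372·1.092705 + 0.064·0.757878 + 0.564·1.490858 = 1.29583 bits

I(X;Y) = H(X) - H(X|Y) = 1.52507 - 1.29583 = 0.2292 bits

Cross-check via I(X;Y) = H(X) + H(Y) - H(X,Y): computing H(Y) from the column sums and H(X,Y) from the 9 cells in the same way gives H(Y) = 1.25051 bits and H(X,Y) = 2.54634 bits, so
I(X;Y) = 1.52507 + 1.25051 - 2.54634 = 0.2292 bits ✓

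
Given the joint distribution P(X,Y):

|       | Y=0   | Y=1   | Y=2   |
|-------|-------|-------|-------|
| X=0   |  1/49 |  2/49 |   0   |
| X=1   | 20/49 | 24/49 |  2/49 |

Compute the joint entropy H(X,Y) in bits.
1.5233 bits

H(X,Y) = -Σ_{x,y} P(x,y) log₂ P(x,y). Per-cell terms -P(x,y)·log₂P(x,y):
  X=0: 0.114586, 0.188356, 0.000000
  X=1: 0.527666, 0.504366, 0.188356
  (cells with P = 0 contribute 0)
Sum of the 6 terms: H(X,Y) = 1.5233 bits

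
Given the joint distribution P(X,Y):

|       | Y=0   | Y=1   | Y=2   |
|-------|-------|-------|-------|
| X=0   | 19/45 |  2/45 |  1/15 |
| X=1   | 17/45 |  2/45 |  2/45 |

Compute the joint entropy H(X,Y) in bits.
1.9151 bits

H(X,Y) = -Σ_{x,y} P(x,y) log₂ P(x,y). Per-cell terms -P(x,y)·log₂P(x,y):
  X=0: 0.52521, 0.19964, 0.26046
  X=1: 0.53055, 0.19964, 0.19964
Sum of the 6 terms: H(X,Y) = 1.9151 bits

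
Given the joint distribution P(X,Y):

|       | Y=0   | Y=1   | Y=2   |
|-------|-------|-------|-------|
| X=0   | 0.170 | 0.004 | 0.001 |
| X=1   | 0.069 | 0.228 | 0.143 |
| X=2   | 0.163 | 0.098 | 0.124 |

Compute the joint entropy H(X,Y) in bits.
2.7585 bits

H(X,Y) = -Σ_{x,y} P(x,y) log₂ P(x,y). Per-cell terms -P(x,y)·log₂P(x,y):
  X=0: 0.434587, 0.031863, 0.009966
  X=1: 0.266151, 0.486300, 0.401246
  X=2: 0.426580, 0.328405, 0.373437
Sum of the 9 terms: H(X,Y) = 2.7585 bits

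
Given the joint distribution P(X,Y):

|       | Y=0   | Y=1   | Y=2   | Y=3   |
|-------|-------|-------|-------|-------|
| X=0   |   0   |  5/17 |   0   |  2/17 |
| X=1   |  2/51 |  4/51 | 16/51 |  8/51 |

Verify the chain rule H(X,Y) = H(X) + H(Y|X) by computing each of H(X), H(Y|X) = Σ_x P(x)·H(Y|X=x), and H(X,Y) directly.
H(X) = 0.9774 bits, H(Y|X) = 1.3202 bits, H(X,Y) = 2.2977 bits

Marginal of X (row sums):
  P(X=0) = 0 + 5/17 + 0 + 2/17 = 7/17
  P(X=1) = 2/51 + 4/51 + 16/51 + 8/51 = 10/17
H(X) = -[(7/17)·log₂(7/17) + (10/17)·log₂(10/17)]
  = 0.527103 + 0.450315 = 0.9774 bits

H(Y|X) = Σ_x P(x)·H(Y|X=x):
  X=0: P(X=0) = 7/17, P(Y|X=0) = (0, 5/7, 0, 2/7) → H(Y|X=0) = 0.863121
  X=1: P(X=1) = 10/17, P(Y|X=1) = (1/15, 2/15, 8/15, 4/15) → H(Y|X=1) = 1.640224
H(Y|X) = (7/17)·0.863121 + (10/17)·1.640224 = 1.3202 bits

H(X,Y) = -Σ_{x,y} P(x,y) log₂ P(x,y). Per-cell terms -P(x,y)·log₂P(x,y):
  X=0: 0.000000, 0.519275, 0.000000, 0.363231
  X=1: 0.183232, 0.288033, 0.524682, 0.419204
  (cells with P = 0 contribute 0)
Sum of the 8 terms: H(X,Y) = 2.2977 bits

Chain rule check:
  H(X) + H(Y|X) = 0.9774 + 1.3202 = 2.2976 bits
  H(X,Y) = 2.2977 bits
✓ Chain rule verified (Δ = 0.0001 is 4-dp rounding noise: each of the three values was rounded independently).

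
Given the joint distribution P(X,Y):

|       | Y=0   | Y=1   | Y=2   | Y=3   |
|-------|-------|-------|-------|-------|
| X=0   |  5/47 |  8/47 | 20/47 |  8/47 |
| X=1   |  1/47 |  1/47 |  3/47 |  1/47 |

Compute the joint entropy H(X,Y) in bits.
2.3460 bits

H(X,Y) = -Σ_{x,y} P(x,y) log₂ P(x,y). Per-cell terms -P(x,y)·log₂P(x,y):
  X=0: 0.3439, 0.4348, 0.5245, 0.4348
  X=1: 0.1182, 0.1182, 0.2534, 0.1182
Sum of the 8 terms: H(X,Y) = 2.3460 bits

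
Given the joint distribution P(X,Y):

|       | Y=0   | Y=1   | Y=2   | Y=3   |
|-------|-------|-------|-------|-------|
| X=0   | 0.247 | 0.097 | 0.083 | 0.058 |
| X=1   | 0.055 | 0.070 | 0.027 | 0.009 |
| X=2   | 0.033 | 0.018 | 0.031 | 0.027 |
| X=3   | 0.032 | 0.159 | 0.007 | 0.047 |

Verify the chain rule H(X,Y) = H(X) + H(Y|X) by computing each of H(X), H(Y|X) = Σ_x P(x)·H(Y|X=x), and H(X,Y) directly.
H(X) = 1.7762 bits, H(Y|X) = 1.6864 bits, H(X,Y) = 3.4626 bits

Marginal of X (row sums):
  P(X=0) = 0.247 + 0.097 + 0.083 + 0.058 = 0.485
  P(X=1) = 0.055 + 0.070 + 0.027 + 0.009 = 0.161
  P(X=2) = 0.033 + 0.018 + 0.031 + 0.027 = 0.109
  P(X=3) = 0.032 + 0.159 + 0.007 + 0.047 = 0.245
H(X) = -[0.485·log₂(0.485) + 0.161·log₂(0.161) + 0.109·log₂(0.109) + 0.245·log₂(0.245)]
  = 0.50631 + 0.42421 + 0.34854 + 0.49714 = 1.7762 bits

H(Y|X) = Σ_x P(x)·H(Y|X=x):
  X=0: P(X=0) = 0.485, P(Y|X=0) = (247/485, 1/5, 83/485, 58/485) → H(Y|X=0) = 1.76240
  X=1: P(X=1) = 0.161, P(Y|X=1) = (55/161, 10/23, 27/161, 9/161) → H(Y|X=1) = 1.71641
  X=2: P(X=2) = 0.109, P(Y|X=2) = (33/109, 18/109, 31/109, 27/109) → H(Y|X=2) = 1.96556
  X=3: P(X=3) = 0.245, P(Y|X=3) = (32/245, 159/245, 1/35, 47/245) → H(Y|X=3) = 1.39188
H(Y|X) = 0.485·1.76240 + 0.161·1.71641 + 0.109·1.96556 + 0.245·1.39188 = 1.6864 bits

H(X,Y) = -Σ_{x,y} P(x,y) log₂ P(x,y). Per-cell terms -P(x,y)·log₂P(x,y):
  X=0: 0.49830, 0.32649, 0.29803, 0.23825
  X=1: 0.23014, 0.26856, 0.14069, 0.06116
  X=2: 0.16241, 0.10433, 0.15536, 0.14069
  X=3: 0.15891, 0.42181, 0.05011, 0.20733
Sum of the 16 terms: H(X,Y) = 3.4626 bits

Chain rule check:
  H(X) + H(Y|X) = 1.7762 + 1.6864 = 3.4626 bits
  H(X,Y) = 3.4626 bits
✓ Chain rule verified.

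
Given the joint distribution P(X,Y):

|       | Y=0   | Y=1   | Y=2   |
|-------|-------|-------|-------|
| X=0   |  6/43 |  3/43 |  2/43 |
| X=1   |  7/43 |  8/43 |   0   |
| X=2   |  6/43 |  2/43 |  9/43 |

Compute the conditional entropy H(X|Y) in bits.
1.2771 bits

H(X|Y) = H(X,Y) - H(Y)

H(X,Y) = -Σ_{x,y} P(x,y) log₂ P(x,y). Per-cell terms -P(x,y)·log₂P(x,y):
  X=0: 0.39646078, 0.26799783, 0.20587278
  X=1: 0.42633416, 0.45139809, 0.00000000
  X=2: 0.39646078, 0.20587278, 0.47225716
  (cells with P = 0 contribute 0)
Sum of the 9 terms: H(X,Y) = 2.8226544 bits

Marginal of Y (column sums):
  P(Y=0) = 6/43 + 7/43 + 6/43 = 19/43
  P(Y=1) = 3/43 + 8/43 + 2/43 = 13/43
  P(Y=2) = 2/43 + 0 + 9/43 = 11/43
H(Y) = -[(19/43)·log₂(19/43) + (13/43)·log₂(13/43) + (11/43)·log₂(11/43)]
  = 0.52066064 + 0.52176106 + 0.50314336 = 1.5455651 bits

H(X|Y) = H(X,Y) - H(Y) = 2.8226544 - 1.5455651 = 1.2771 bits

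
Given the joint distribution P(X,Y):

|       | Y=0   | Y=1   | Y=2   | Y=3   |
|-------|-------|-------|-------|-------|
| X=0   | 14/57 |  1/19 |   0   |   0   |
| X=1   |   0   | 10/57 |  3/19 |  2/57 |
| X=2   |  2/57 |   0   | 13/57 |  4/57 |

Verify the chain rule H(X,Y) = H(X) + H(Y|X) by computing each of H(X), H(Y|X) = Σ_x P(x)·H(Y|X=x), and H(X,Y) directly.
H(X) = 1.5796 bits, H(Y|X) = 1.0969 bits, H(X,Y) = 2.6765 bits

Marginal of X (row sums):
  P(X=0) = 14/57 + 1/19 + 0 + 0 = 17/57
  P(X=1) = 0 + 10/57 + 3/19 + 2/57 = 7/19
  P(X=2) = 2/57 + 0 + 13/57 + 4/57 = 1/3
H(X) = -[(17/57)·log₂(17/57) + (7/19)·log₂(7/19) + (1/3)·log₂(1/3)]
  = 0.520566 + 0.530737 + 0.528321 = 1.5796 bits

H(Y|X) = Σ_x P(x)·H(Y|X=x):
  X=0: P(X=0) = 17/57, P(Y|X=0) = (14/17, 3/17, 0, 0) → H(Y|X=0) = 0.672295
  X=1: P(X=1) = 7/19, P(Y|X=1) = (0, 10/21, 3/7, 2/21) → H(Y|X=1) = 1.356670
  X=2: P(X=2) = 1/3, P(Y|X=2) = (2/19, 0, 13/19, 4/19) → H(Y|X=2) = 1.189732
H(Y|X) = (17/57)·0.672295 + (7/19)·1.356670 + (1/3)·1.189732 = 1.0969 bits

H(X,Y) = -Σ_{x,y} P(x,y) log₂ P(x,y). Per-cell terms -P(x,y)·log₂P(x,y):
  X=0: 0.497500, 0.223575, 0.000000, 0.000000
  X=1: 0.000000, 0.440520, 0.420468, 0.169575
  X=2: 0.169575, 0.000000, 0.486348, 0.268975
  (cells with P = 0 contribute 0)
Sum of the 12 terms: H(X,Y) = 2.6765 bits

Chain rule check:
  H(X) + H(Y|X) = 1.5796 + 1.0969 = 2.6765 bits
  H(X,Y) = 2.6765 bits
✓ Chain rule verified.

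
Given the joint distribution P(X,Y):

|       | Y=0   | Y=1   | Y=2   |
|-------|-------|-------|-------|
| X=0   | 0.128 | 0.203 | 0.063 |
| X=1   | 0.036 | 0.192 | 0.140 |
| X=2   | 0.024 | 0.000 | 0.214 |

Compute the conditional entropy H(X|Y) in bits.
1.2211 bits

H(X|Y) = H(X,Y) - H(Y)

H(X,Y) = -Σ_{x,y} P(x,y) log₂ P(x,y). Per-cell terms -P(x,y)·log₂P(x,y):
  X=0: 0.3796, 0.4670, 0.2513
  X=1: 0.1727, 0.4571, 0.3971
  X=2: 0.1291, 0.0000, 0.4760
  (cells with P = 0 contribute 0)
Sum of the 9 terms: H(X,Y) = 2.7299 bits

Marginal of Y (column sums):
  P(Y=0) = 0.128 + 0.036 + 0.024 = 0.188
  P(Y=1) = 0.203 + 0.192 + 0.000 = 0.395
  P(Y=2) = 0.063 + 0.140 + 0.214 = 0.417
H(Y) = -[0.188·log₂(0.188) + 0.395·log₂(0.395) + 0.417·log₂(0.417)]
  = 0.4533 + 0.5293 + 0.5262 = 1.5088 bits

H(X|Y) = H(X,Y) - H(Y) = 2.7299 - 1.5088 = 1.2211 bits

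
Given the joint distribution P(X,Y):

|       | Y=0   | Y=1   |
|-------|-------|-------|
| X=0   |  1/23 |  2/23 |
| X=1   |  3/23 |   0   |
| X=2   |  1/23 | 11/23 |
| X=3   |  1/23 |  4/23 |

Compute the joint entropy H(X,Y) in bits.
2.2275 bits

H(X,Y) = -Σ_{x,y} P(x,y) log₂ P(x,y). Per-cell terms -P(x,y)·log₂P(x,y):
  X=0: 0.196677, 0.306397
  X=1: 0.383296, 0.000000
  X=2: 0.196677, 0.508932
  X=3: 0.196677, 0.438880
  (cells with P = 0 contribute 0)
Sum of the 8 terms: H(X,Y) = 2.2275 bits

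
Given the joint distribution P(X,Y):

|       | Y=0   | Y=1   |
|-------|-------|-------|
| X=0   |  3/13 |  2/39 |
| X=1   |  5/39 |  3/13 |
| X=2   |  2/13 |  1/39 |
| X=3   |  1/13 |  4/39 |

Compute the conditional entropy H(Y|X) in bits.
0.8135 bits

H(Y|X) = H(X,Y) - H(X)

H(X,Y) = -Σ_{x,y} P(x,y) log₂ P(x,y). Per-cell terms -P(x,y)·log₂P(x,y):
  X=0: 0.4882, 0.2198
  X=1: 0.3799, 0.4882
  X=2: 0.4155, 0.1355
  X=3: 0.2846, 0.3370
Sum of the 8 terms: H(X,Y) = 2.7487 bits

Marginal of X (row sums):
  P(X=0) = 3/13 + 2/39 = 11/39
  P(X=1) = 5/39 + 3/13 = 14/39
  P(X=2) = 2/13 + 1/39 = 7/39
  P(X=3) = 1/13 + 4/39 = 7/39
H(X) = -[(11/39)·log₂(11/39) + (14/39)·log₂(14/39) + (7/39)·log₂(7/39) + (7/39)·log₂(7/39)]
  = 0.5150 + 0.5306 + 0.4448 + 0.4448 = 1.9352 bits

H(Y|X) = H(X,Y) - H(X) = 2.7487 - 1.9352 = 0.8135 bits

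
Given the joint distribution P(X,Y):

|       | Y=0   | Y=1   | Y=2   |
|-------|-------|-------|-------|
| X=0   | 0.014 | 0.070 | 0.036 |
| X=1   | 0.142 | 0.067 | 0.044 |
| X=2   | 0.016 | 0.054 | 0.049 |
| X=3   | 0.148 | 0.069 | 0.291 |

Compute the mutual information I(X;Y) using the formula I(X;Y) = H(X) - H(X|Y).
0.1723 bits

I(X;Y) = H(X) - H(X|Y)

Marginal of X (row sums):
  P(X=0) = 0.014 + 0.070 + 0.036 = 0.120
  P(X=1) = 0.142 + 0.067 + 0.044 = 0.253
  P(X=2) = 0.016 + 0.054 + 0.049 = 0.119
  P(X=3) = 0.148 + 0.069 + 0.291 = 0.508
H(X) = -[0.120·log₂(0.120) + 0.253·log₂(0.253) + 0.119·log₂(0.119) + 0.508·log₂(0.508)]
  = 0.367067 + 0.501646 + 0.365445 + 0.496367 = 1.730525 bits

Marginal of Y (column sums):
  P(Y=0) = 0.014 + 0.142 + 0.016 + 0.148 = 0.320
  P(Y=1) = 0.070 + 0.067 + 0.054 + 0.069 = 0.260
  P(Y=2) = 0.036 + 0.044 + 0.049 + 0.291 = 0.420
H(X|Y) = Σ_y P(y)·H(X|Y=y):
  Y=0: P(Y=0) = 0.320, P(X|Y=0) = (7/160, 71/160, 1/20, 37/80) → H(X|Y=0) = 1.448284
  Y=1: P(Y=1) = 0.260, P(X|Y=1) = (7/26, 67/260, 27/130, 69/260) → H(X|Y=1) = 1.992637
  Y=2: P(Y=2) = 0.420, P(X|Y=2) = (3/35, 11/105, 7/60, 97/140) → H(X|Y=2) = 1.373170
H(X|Y) = 0.320·1.448284 + 0.260·1.992637 + 0.420·1.373170 = 1.558268 bits

I(X;Y) = H(X) - H(X|Y) = 1.730525 - 1.558268 = 0.1723 bits

Cross-check via I(X;Y) = H(X) + H(Y) - H(X,Y): computing H(Y) from the column sums and H(X,Y) from the 12 cells in the same way gives H(Y) = 1.556969 bits and H(X,Y) = 3.115236 bits, so
I(X;Y) = 1.730525 + 1.556969 - 3.115236 = 0.1723 bits ✓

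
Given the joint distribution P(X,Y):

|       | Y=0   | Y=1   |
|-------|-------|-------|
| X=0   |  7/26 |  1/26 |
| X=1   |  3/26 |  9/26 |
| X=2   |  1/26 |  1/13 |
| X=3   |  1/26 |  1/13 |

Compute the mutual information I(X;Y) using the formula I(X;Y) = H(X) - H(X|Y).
0.2421 bits

I(X;Y) = H(X) - H(X|Y)

Marginal of X (row sums):
  P(X=0) = 7/26 + 1/26 = 4/13
  P(X=1) = 3/26 + 9/26 = 6/13
  P(X=2) = 1/26 + 1/13 = 3/26
  P(X=3) = 1/26 + 1/13 = 3/26
H(X) = -[(4/13)·log₂(4/13) + (6/13)·log₂(6/13) + (3/26)·log₂(3/26) + (3/26)·log₂(3/26)]
  = 0.5232 + 0.5148 + 0.3595 + 0.3595 = 1.7570 bits

Marginal of Y (column sums):
  P(Y=0) = 7/26 + 3/26 + 1/26 + 1/26 = 6/13
  P(Y=1) = 1/26 + 9/26 + 1/13 + 1/13 = 7/13
H(X|Y) = Σ_y P(y)·H(X|Y=y):
  Y=0: P(Y=0) = 6/13, P(X|Y=0) = (7/12, 1/4, 1/12, 1/12) → H(X|Y=0) = 1.5511
  Y=1: P(Y=1) = 7/13, P(X|Y=1) = (1/14, 9/14, 1/7, 1/7) → H(X|Y=1) = 1.4838
H(X|Y) = (6/13)·1.5511 + (7/13)·1.4838 = 1.5149 bits

I(X;Y) = H(X) - H(X|Y) = 1.7570 - 1.5149 = 0.2421 bits

Cross-check via I(X;Y) = H(X) + H(Y) - H(X,Y): computing H(Y) from the column sums and H(X,Y) from the 8 cells in the same way gives H(Y) = 0.9957 bits and H(X,Y) = 2.5106 bits, so
I(X;Y) = 1.7570 + 0.9957 - 2.5106 = 0.2421 bits ✓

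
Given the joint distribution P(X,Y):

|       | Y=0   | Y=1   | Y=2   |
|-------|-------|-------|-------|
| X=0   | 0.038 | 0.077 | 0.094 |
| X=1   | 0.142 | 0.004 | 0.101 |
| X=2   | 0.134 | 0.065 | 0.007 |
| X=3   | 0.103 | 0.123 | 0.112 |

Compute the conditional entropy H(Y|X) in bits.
1.3401 bits

H(Y|X) = H(X,Y) - H(X)

H(X,Y) = -Σ_{x,y} P(x,y) log₂ P(x,y). Per-cell terms -P(x,y)·log₂P(x,y):
  X=0: 0.17928, 0.28482, 0.32065
  X=1: 0.39988, 0.03186, 0.33406
  X=2: 0.38856, 0.25632, 0.05011
  X=3: 0.33777, 0.37186, 0.35374
Sum of the 12 terms: H(X,Y) = 3.3089 bits

Marginal of X (row sums):
  P(X=0) = 0.038 + 0.077 + 0.094 = 0.209
  P(X=1) = 0.142 + 0.004 + 0.101 = 0.247
  P(X=2) = 0.134 + 0.065 + 0.007 = 0.206
  P(X=3) = 0.103 + 0.123 + 0.112 = 0.338
H(X) = -[0.209·log₂(0.209) + 0.247·log₂(0.247) + 0.206·log₂(0.206) + 0.338·log₂(0.338)]
  = 0.47201 + 0.49830 + 0.46953 + 0.52894 = 1.9688 bits

H(Y|X) = H(X,Y) - H(X) = 3.3089 - 1.9688 = 1.3401 bits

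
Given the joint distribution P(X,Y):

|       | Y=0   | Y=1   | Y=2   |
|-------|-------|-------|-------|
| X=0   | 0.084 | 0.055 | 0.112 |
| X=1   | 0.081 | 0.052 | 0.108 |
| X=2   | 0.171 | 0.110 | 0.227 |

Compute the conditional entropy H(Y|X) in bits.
1.5263 bits

H(Y|X) = H(X,Y) - H(X)

H(X,Y) = -Σ_{x,y} P(x,y) log₂ P(x,y). Per-cell terms -P(x,y)·log₂P(x,y):
  X=0: 0.300171, 0.230143, 0.353744
  X=1: 0.293701, 0.221798, 0.346777
  X=2: 0.435696, 0.350287, 0.485607
Sum of the 9 terms: H(X,Y) = 3.017924 bits

Marginal of X (row sums):
  P(X=0) = 0.084 + 0.055 + 0.112 = 0.251
  P(X=1) = 0.081 + 0.052 + 0.108 = 0.241
  P(X=2) = 0.171 + 0.110 + 0.227 = 0.508
H(X) = -[0.251·log₂(0.251) + 0.241·log₂(0.241) + 0.508·log₂(0.508)]
  = 0.500554 + 0.494748 + 0.496367 = 1.491669 bits

H(Y|X) = H(X,Y) - H(X) = 3.017924 - 1.491669 = 1.5263 bits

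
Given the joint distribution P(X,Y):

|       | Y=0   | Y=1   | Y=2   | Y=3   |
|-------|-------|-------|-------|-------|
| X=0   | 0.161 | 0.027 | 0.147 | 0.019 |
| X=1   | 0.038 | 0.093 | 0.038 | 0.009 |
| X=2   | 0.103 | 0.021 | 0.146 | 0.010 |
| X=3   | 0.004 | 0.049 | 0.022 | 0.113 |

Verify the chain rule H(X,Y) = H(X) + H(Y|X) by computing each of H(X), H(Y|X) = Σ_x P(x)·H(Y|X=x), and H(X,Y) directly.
H(X) = 1.9411 bits, H(Y|X) = 1.5256 bits, H(X,Y) = 3.4668 bits

Marginal of X (row sums):
  P(X=0) = 0.161 + 0.027 + 0.147 + 0.019 = 0.354
  P(X=1) = 0.038 + 0.093 + 0.038 + 0.009 = 0.178
  P(X=2) = 0.103 + 0.021 + 0.146 + 0.010 = 0.280
  P(X=3) = 0.004 + 0.049 + 0.022 + 0.113 = 0.188
H(X) = -[0.354·log₂(0.354) + 0.178·log₂(0.178) + 0.280·log₂(0.280) + 0.188·log₂(0.188)]
  = 0.5304 + 0.4432 + 0.5142 + 0.4533 = 1.9411 bits

H(Y|X) = Σ_x P(x)·H(Y|X=x):
  X=0: P(X=0) = 0.354, P(Y|X=0) = (161/354, 9/118, 49/118, 19/354) → H(Y|X=0) = 1.5531
  X=1: P(X=1) = 0.178, P(Y|X=1) = (19/89, 93/178, 19/89, 9/178) → H(Y|X=1) = 1.6582
  X=2: P(X=2) = 0.280, P(Y|X=2) = (103/280, 3/40, 73/140, 1/28) → H(Y|X=2) = 1.4726
  X=3: P(X=3) = 0.188, P(Y|X=3) = (1/47, 49/188, 11/94, 113/188) → H(Y|X=3) = 1.4274
H(Y|X) = 0.354·1.5531 + 0.178·1.6582 + 0.280·1.4726 + 0.188·1.4274 = 1.5256 bits

H(X,Y) = -Σ_{x,y} P(x,y) log₂ P(x,y). Per-cell terms -P(x,y)·log₂P(x,y):
  X=0: 0.4242, 0.1407, 0.4066, 0.1086
  X=1: 0.1793, 0.3187, 0.1793, 0.0612
  X=2: 0.3378, 0.1170, 0.4053, 0.0664
  X=3: 0.0319, 0.2132, 0.1211, 0.3555
Sum of the 16 terms: H(X,Y) = 3.4668 bits

Chain rule check:
  H(X) + H(Y|X) = 1.9411 + 1.5256 = 3.4667 bits
  H(X,Y) = 3.4668 bits
✓ Chain rule verified (Δ = 0.0001 is 4-dp rounding noise: each of the three values was rounded independently).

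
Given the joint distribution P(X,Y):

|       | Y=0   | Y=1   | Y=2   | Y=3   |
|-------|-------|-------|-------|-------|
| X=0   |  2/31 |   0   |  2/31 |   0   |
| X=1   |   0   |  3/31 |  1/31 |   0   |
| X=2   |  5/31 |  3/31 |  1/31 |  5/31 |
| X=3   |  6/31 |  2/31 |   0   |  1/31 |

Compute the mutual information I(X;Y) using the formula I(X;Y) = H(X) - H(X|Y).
0.4636 bits

I(X;Y) = H(X) - H(X|Y)

Marginal of X (row sums):
  P(X=0) = 2/31 + 0 + 2/31 + 0 = 4/31
  P(X=1) = 0 + 3/31 + 1/31 + 0 = 4/31
  P(X=2) = 5/31 + 3/31 + 1/31 + 5/31 = 14/31
  P(X=3) = 6/31 + 2/31 + 0 + 1/31 = 9/31
H(X) = -[(4/31)·log₂(4/31) + (4/31)·log₂(4/31) + (14/31)·log₂(14/31) + (9/31)·log₂(9/31)]
  = 0.38119 + 0.38119 + 0.51793 + 0.51801 = 1.79832 bits

Marginal of Y (column sums):
  P(Y=0) = 2/31 + 0 + 5/31 + 6/31 = 13/31
  P(Y=1) = 0 + 3/31 + 3/31 + 2/31 = 8/31
  P(Y=2) = 2/31 + 1/31 + 1/31 + 0 = 4/31
  P(Y=3) = 0 + 0 + 5/31 + 1/31 = 6/31
H(X|Y) = Σ_y P(y)·H(X|Y=y):
  Y=0: P(Y=0) = 13/31, P(X|Y=0) = (2/13, 0, 5/13, 6/13) → H(X|Y=0) = 1.46048
  Y=1: P(Y=1) = 8/31, P(X|Y=1) = (0, 3/8, 3/8, 1/4) → H(X|Y=1) = 1.56128
  Y=2: P(Y=2) = 4/31, P(X|Y=2) = (1/2, 1/4, 1/4, 0) → H(X|Y=2) = 1.50000
  Y=3: P(Y=3) = 6/31, P(X|Y=3) = (0, 0, 5/6, 1/6) → H(X|Y=3) = 0.65002
H(X|Y) = (13/31)·1.46048 + (8/31)·1.56128 + (4/31)·1.50000 + (6/31)·0.65002 = 1.33473 bits

I(X;Y) = H(X) - H(X|Y) = 1.79832 - 1.33473 = 0.4636 bits

Cross-check via I(X;Y) = H(X) + H(Y) - H(X,Y): computing H(Y) from the column sums and H(X,Y) from the 16 cells in the same way gives H(Y) = 1.86983 bits and H(X,Y) = 3.20456 bits, so
I(X;Y) = 1.79832 + 1.86983 - 3.20456 = 0.4636 bits ✓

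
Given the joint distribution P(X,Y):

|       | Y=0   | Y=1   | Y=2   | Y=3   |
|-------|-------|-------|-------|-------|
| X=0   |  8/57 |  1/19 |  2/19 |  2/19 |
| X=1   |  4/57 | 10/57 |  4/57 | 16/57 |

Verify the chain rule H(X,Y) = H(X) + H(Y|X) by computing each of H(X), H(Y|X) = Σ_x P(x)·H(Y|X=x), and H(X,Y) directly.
H(X) = 0.9730 bits, H(Y|X) = 1.8249 bits, H(X,Y) = 2.7979 bits

Marginal of X (row sums):
  P(X=0) = 8/57 + 1/19 + 2/19 + 2/19 = 23/57
  P(X=1) = 4/57 + 10/57 + 4/57 + 16/57 = 34/57
H(X) = -[(23/57)·log₂(23/57) + (34/57)·log₂(34/57)]
  = 0.52833 + 0.44464 = 0.9730 bits

H(Y|X) = Σ_x P(x)·H(Y|X=x):
  X=0: P(X=0) = 23/57, P(Y|X=0) = (8/23, 3/23, 6/23, 6/23) → H(Y|X=0) = 1.92467
  X=1: P(X=1) = 34/57, P(Y|X=1) = (2/17, 5/17, 2/17, 8/17) → H(Y|X=1) = 1.75748
H(Y|X) = (23/57)·1.92467 + (34/57)·1.75748 = 1.8249 bits

H(X,Y) = -Σ_{x,y} P(x,y) log₂ P(x,y). Per-cell terms -P(x,y)·log₂P(x,y):
  X=0: 0.39760, 0.22358, 0.34189, 0.34189
  X=1: 0.26897, 0.44052, 0.26897, 0.51450
Sum of the 8 terms: H(X,Y) = 2.7979 bits

Chain rule check:
  H(X) + H(Y|X) = 0.9730 + 1.8249 = 2.7979 bits
  H(X,Y) = 2.7979 bits
✓ Chain rule verified.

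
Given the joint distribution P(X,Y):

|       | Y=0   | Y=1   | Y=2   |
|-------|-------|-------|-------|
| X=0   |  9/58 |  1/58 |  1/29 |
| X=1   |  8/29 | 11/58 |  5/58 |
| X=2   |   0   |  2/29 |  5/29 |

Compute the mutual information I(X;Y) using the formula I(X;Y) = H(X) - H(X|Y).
0.3322 bits

I(X;Y) = H(X) - H(X|Y)

Marginal of X (row sums):
  P(X=0) = 9/58 + 1/58 + 1/29 = 6/29
  P(X=1) = 8/29 + 11/58 + 5/58 = 16/29
  P(X=2) = 0 + 2/29 + 5/29 = 7/29
H(X) = -[(6/29)·log₂(6/29) + (16/29)·log₂(16/29) + (7/29)·log₂(7/29)]
  = 0.47028 + 0.47337 + 0.49498 = 1.4386 bits

Marginal of Y (column sums):
  P(Y=0) = 9/58 + 8/29 + 0 = 25/58
  P(Y=1) = 1/58 + 11/58 + 2/29 = 8/29
  P(Y=2) = 1/29 + 5/58 + 5/29 = 17/58
H(X|Y) = Σ_y P(y)·H(X|Y=y):
  Y=0: P(Y=0) = 25/58, P(X|Y=0) = (9/25, 16/25, 0) → H(X|Y=0) = 0.94268
  Y=1: P(Y=1) = 8/29, P(X|Y=1) = (1/16, 11/16, 1/4) → H(X|Y=1) = 1.12164
  Y=2: P(Y=2) = 17/58, P(X|Y=2) = (2/17, 5/17, 10/17) → H(X|Y=2) = 1.33282
H(X|Y) = (25/58)·0.94268 + (8/29)·1.12164 + (17/58)·1.33282 = 1.1064 bits

I(X;Y) = H(X) - H(X|Y) = 1.4386 - 1.1064 = 0.3322 bits

Cross-check via I(X;Y) = H(X) + H(Y) - H(X,Y): computing H(Y) from the column sums and H(X,Y) from the 9 cells in the same way gives H(Y) = 1.5548 bits and H(X,Y) = 2.6612 bits, so
I(X;Y) = 1.4386 + 1.5548 - 2.6612 = 0.3322 bits ✓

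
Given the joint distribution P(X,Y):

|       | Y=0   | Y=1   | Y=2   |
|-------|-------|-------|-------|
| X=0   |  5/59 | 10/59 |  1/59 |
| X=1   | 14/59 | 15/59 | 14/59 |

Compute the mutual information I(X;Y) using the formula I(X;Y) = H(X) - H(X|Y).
0.0741 bits

I(X;Y) = H(X) - H(X|Y)

Marginal of X (row sums):
  P(X=0) = 5/59 + 10/59 + 1/59 = 16/59
  P(X=1) = 14/59 + 15/59 + 14/59 = 43/59
H(X) = -[(16/59)·log₂(16/59) + (43/59)·log₂(43/59)]
  = 0.51055 + 0.33261 = 0.84316 bits

Marginal of Y (column sums):
  P(Y=0) = 5/59 + 14/59 = 19/59
  P(Y=1) = 10/59 + 15/59 = 25/59
  P(Y=2) = 1/59 + 14/59 = 15/59
H(X|Y) = Σ_y P(y)·H(X|Y=y):
  Y=0: P(Y=0) = 19/59, P(X|Y=0) = (5/19, 14/19) → H(X|Y=0) = 0.83147
  Y=1: P(Y=1) = 25/59, P(X|Y=1) = (2/5, 3/5) → H(X|Y=1) = 0.97095
  Y=2: P(Y=2) = 15/59, P(X|Y=2) = (1/15, 14/15) → H(X|Y=2) = 0.35336
H(X|Y) = (19/59)·0.83147 + (25/59)·0.97095 + (15/59)·0.35336 = 0.76902 bits

I(X;Y) = H(X) - H(X|Y) = 0.84316 - 0.76902 = 0.0741 bits

Cross-check via I(X;Y) = H(X) + H(Y) - H(X,Y): computing H(Y) from the column sums and H(X,Y) from the 6 cells in the same way gives H(Y) = 1.55365 bits and H(X,Y) = 2.32267 bits, so
I(X;Y) = 0.84316 + 1.55365 - 2.32267 = 0.0741 bits ✓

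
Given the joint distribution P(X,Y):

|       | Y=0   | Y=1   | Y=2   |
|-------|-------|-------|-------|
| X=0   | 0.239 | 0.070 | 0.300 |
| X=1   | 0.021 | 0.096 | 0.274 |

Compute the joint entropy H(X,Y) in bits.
2.2365 bits

H(X,Y) = -Σ_{x,y} P(x,y) log₂ P(x,y). Per-cell terms -P(x,y)·log₂P(x,y):
  X=0: 0.49352, 0.26856, 0.52109
  X=1: 0.11704, 0.32456, 0.51176
Sum of the 6 terms: H(X,Y) = 2.2365 bits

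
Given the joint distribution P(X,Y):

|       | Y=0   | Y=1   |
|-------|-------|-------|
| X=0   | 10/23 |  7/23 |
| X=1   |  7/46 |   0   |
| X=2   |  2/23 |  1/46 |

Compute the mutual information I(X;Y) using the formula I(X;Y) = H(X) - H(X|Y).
0.1100 bits

I(X;Y) = H(X) - H(X|Y)

Marginal of X (row sums):
  P(X=0) = 10/23 + 7/23 = 17/23
  P(X=1) = 7/46 + 0 = 7/46
  P(X=2) = 2/23 + 1/46 = 5/46
H(X) = -[(17/23)·log₂(17/23) + (7/46)·log₂(7/46) + (5/46)·log₂(5/46)]
  = 0.32233 + 0.41334 + 0.34800 = 1.0837 bits

Marginal of Y (column sums):
  P(Y=0) = 10/23 + 7/46 + 2/23 = 31/46
  P(Y=1) = 7/23 + 0 + 1/46 = 15/46
H(X|Y) = Σ_y P(y)·H(X|Y=y):
  Y=0: P(Y=0) = 31/46, P(X|Y=0) = (20/31, 7/31, 4/31) → H(X|Y=0) = 1.27387
  Y=1: P(Y=1) = 15/46, P(X|Y=1) = (14/15, 0, 1/15) → H(X|Y=1) = 0.35336
H(X|Y) = (31/46)·1.27387 + (15/46)·0.35336 = 0.9737 bits

I(X;Y) = H(X) - H(X|Y) = 1.0837 - 0.9737 = 0.1100 bits

Cross-check via I(X;Y) = H(X) + H(Y) - H(X,Y): computing H(Y) from the column sums and H(X,Y) from the 6 cells in the same way gives H(Y) = 0.9109 bits and H(X,Y) = 1.8846 bits, so
I(X;Y) = 1.0837 + 0.9109 - 1.8846 = 0.1100 bits ✓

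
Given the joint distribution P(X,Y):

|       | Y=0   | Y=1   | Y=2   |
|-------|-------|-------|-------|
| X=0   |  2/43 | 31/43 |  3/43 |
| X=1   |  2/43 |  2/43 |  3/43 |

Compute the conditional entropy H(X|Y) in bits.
0.4857 bits

H(X|Y) = H(X,Y) - H(Y)

H(X,Y) = -Σ_{x,y} P(x,y) log₂ P(x,y). Per-cell terms -P(x,y)·log₂P(x,y):
  X=0: 0.20587, 0.34033, 0.26800
  X=1: 0.20587, 0.20587, 0.26800
Sum of the 6 terms: H(X,Y) = 1.4939 bits

Marginal of Y (column sums):
  P(Y=0) = 2/43 + 2/43 = 4/43
  P(Y=1) = 31/43 + 2/43 = 33/43
  P(Y=2) = 3/43 + 3/43 = 6/43
H(Y) = -[(4/43)·log₂(4/43) + (33/43)·log₂(33/43) + (6/43)·log₂(6/43)]
  = 0.31872 + 0.29306 + 0.39646 = 1.0082 bits

H(X|Y) = H(X,Y) - H(Y) = 1.4939 - 1.0082 = 0.4857 bits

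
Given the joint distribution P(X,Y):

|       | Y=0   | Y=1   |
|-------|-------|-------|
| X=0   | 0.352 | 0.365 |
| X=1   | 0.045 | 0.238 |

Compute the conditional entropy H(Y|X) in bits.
0.8957 bits

H(Y|X) = H(X,Y) - H(X)

H(X,Y) = -Σ_{x,y} P(x,y) log₂ P(x,y). Per-cell terms -P(x,y)·log₂P(x,y):
  X=0: 0.53024, 0.53072
  X=1: 0.20133, 0.49289
Sum of the 4 terms: H(X,Y) = 1.7552 bits

Marginal of X (row sums):
  P(X=0) = 0.352 + 0.365 = 0.717
  P(X=1) = 0.045 + 0.238 = 0.283
H(X) = -[0.717·log₂(0.717) + 0.283·log₂(0.283)]
  = 0.34413 + 0.51538 = 0.8595 bits

H(Y|X) = H(X,Y) - H(X) = 1.7552 - 0.8595 = 0.8957 bits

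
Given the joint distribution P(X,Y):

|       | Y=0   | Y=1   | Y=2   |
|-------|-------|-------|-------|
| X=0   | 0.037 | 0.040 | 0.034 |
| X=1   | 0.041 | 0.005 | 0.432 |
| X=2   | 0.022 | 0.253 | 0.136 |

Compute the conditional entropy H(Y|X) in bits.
0.9038 bits

H(Y|X) = H(X,Y) - H(X)

H(X,Y) = -Σ_{x,y} P(x,y) log₂ P(x,y). Per-cell terms -P(x,y)·log₂P(x,y):
  X=0: 0.17598, 0.18575, 0.16586
  X=1: 0.18894, 0.03822, 0.52311
  X=2: 0.12114, 0.50165, 0.39145
Sum of the 9 terms: H(X,Y) = 2.2921 bits

Marginal of X (row sums):
  P(X=0) = 0.037 + 0.040 + 0.034 = 0.111
  P(X=1) = 0.041 + 0.005 + 0.432 = 0.478
  P(X=2) = 0.022 + 0.253 + 0.136 = 0.411
H(X) = -[0.111·log₂(0.111) + 0.478·log₂(0.478) + 0.411·log₂(0.411)]
  = 0.35202 + 0.50903 + 0.52723 = 1.3883 bits

H(Y|X) = H(X,Y) - H(X) = 2.2921 - 1.3883 = 0.9038 bits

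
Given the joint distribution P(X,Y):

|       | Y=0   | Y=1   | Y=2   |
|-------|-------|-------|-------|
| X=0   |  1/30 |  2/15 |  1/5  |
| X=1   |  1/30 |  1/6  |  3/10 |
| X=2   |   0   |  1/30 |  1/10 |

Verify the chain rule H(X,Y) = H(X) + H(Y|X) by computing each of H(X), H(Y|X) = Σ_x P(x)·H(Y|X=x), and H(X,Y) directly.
H(X) = 1.4183 bits, H(Y|X) = 1.2084 bits, H(X,Y) = 2.6268 bits

Marginal of X (row sums):
  P(X=0) = 1/30 + 2/15 + 1/5 = 11/30
  P(X=1) = 1/30 + 1/6 + 3/10 = 1/2
  P(X=2) = 0 + 1/30 + 1/10 = 2/15
H(X) = -[(11/30)·log₂(11/30) + (1/2)·log₂(1/2) + (2/15)·log₂(2/15)]
  = 0.530735 + 0.500000 + 0.387585 = 1.4183 bits

H(Y|X) = Σ_x P(x)·H(Y|X=x):
  X=0: P(X=0) = 11/30, P(Y|X=0) = (1/11, 4/11, 6/11) → H(Y|X=0) = 1.322179
  X=1: P(X=1) = 1/2, P(Y|X=1) = (1/15, 1/3, 3/5) → H(Y|X=1) = 1.230960
  X=2: P(X=2) = 2/15, P(Y|X=2) = (0, 1/4, 3/4) → H(Y|X=2) = 0.811278
H(Y|X) = (11/30)·1.322179 + (1/2)·1.230960 + (2/15)·0.811278 = 1.2084 bits

H(X,Y) = -Σ_{x,y} P(x,y) log₂ P(x,y). Per-cell terms -P(x,y)·log₂P(x,y):
  X=0: 0.163563, 0.387585, 0.464386
  X=1: 0.163563, 0.430827, 0.521090
  X=2: 0.000000, 0.163563, 0.332193
  (cells with P = 0 contribute 0)
Sum of the 9 terms: H(X,Y) = 2.6268 bits

Chain rule check:
  H(X) + H(Y|X) = 1.4183 + 1.2084 = 2.6267 bits
  H(X,Y) = 2.6268 bits
✓ Chain rule verified (Δ = 0.0001 is 4-dp rounding noise: each of the three values was rounded independently).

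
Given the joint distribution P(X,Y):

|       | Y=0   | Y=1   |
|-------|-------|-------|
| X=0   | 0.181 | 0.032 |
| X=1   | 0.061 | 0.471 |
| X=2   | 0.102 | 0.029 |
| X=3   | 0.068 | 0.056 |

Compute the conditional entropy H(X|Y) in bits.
1.3661 bits

H(X|Y) = H(X,Y) - H(Y)

H(X,Y) = -Σ_{x,y} P(x,y) log₂ P(x,y). Per-cell terms -P(x,y)·log₂P(x,y):
  X=0: 0.44633, 0.15891
  X=1: 0.24614, 0.51160
  X=2: 0.33592, 0.14813
  X=3: 0.26373, 0.23287
Sum of the 8 terms: H(X,Y) = 2.3436 bits

Marginal of Y (column sums):
  P(Y=0) = 0.181 + 0.061 + 0.102 + 0.068 = 0.412
  P(Y=1) = 0.032 + 0.471 + 0.029 + 0.056 = 0.588
H(Y) = -[0.412·log₂(0.412) + 0.588·log₂(0.588)]
  = 0.52706 + 0.45047 = 0.9775 bits

H(X|Y) = H(X,Y) - H(Y) = 2.3436 - 0.9775 = 1.3661 bits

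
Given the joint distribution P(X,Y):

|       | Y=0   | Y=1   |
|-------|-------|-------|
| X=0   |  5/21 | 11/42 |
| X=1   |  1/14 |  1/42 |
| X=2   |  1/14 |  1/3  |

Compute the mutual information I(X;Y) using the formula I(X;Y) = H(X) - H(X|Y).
0.1101 bits

I(X;Y) = H(X) - H(X|Y)

Marginal of X (row sums):
  P(X=0) = 5/21 + 11/42 = 1/2
  P(X=1) = 1/14 + 1/42 = 2/21
  P(X=2) = 1/14 + 1/3 = 17/42
H(X) = -[(1/2)·log₂(1/2) + (2/21)·log₂(2/21) + (17/42)·log₂(17/42)]
  = 0.50000 + 0.32308 + 0.52816 = 1.3512 bits

Marginal of Y (column sums):
  P(Y=0) = 5/21 + 1/14 + 1/14 = 8/21
  P(Y=1) = 11/42 + 1/42 + 1/3 = 13/21
H(X|Y) = Σ_y P(y)·H(X|Y=y):
  Y=0: P(Y=0) = 8/21, P(X|Y=0) = (5/8, 3/16, 3/16) → H(X|Y=0) = 1.32943
  Y=1: P(Y=1) = 13/21, P(X|Y=1) = (11/26, 1/26, 7/13) → H(X|Y=1) = 1.18672
H(X|Y) = (8/21)·1.32943 + (13/21)·1.18672 = 1.2411 bits

I(X;Y) = H(X) - H(X|Y) = 1.3512 - 1.2411 = 0.1101 bits

Cross-check via I(X;Y) = H(X) + H(Y) - H(X,Y): computing H(Y) from the column sums and H(X,Y) from the 6 cells in the same way gives H(Y) = 0.9587 bits and H(X,Y) = 2.1998 bits, so
I(X;Y) = 1.3512 + 0.9587 - 2.1998 = 0.1101 bits ✓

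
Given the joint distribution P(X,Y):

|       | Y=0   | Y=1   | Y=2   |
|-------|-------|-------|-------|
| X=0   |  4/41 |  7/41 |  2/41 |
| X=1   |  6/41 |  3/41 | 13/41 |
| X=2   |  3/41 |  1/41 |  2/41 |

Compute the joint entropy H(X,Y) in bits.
2.8020 bits

H(X,Y) = -Σ_{x,y} P(x,y) log₂ P(x,y). Per-cell terms -P(x,y)·log₂P(x,y):
  X=0: 0.3276, 0.4354, 0.2126
  X=1: 0.4057, 0.2760, 0.5254
  X=2: 0.2760, 0.1307, 0.2126
Sum of the 9 terms: H(X,Y) = 2.8020 bits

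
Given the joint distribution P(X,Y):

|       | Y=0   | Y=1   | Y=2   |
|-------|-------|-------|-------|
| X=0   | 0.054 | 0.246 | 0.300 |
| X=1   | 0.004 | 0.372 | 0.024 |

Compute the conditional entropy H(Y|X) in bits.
0.9670 bits

H(Y|X) = H(X,Y) - H(X)

H(X,Y) = -Σ_{x,y} P(x,y) log₂ P(x,y). Per-cell terms -P(x,y)·log₂P(x,y):
  X=0: 0.227388, 0.497724, 0.521090
  X=1: 0.031863, 0.530705, 0.129140
Sum of the 6 terms: H(X,Y) = 1.93791 bits

Marginal of X (row sums):
  P(X=0) = 0.054 + 0.246 + 0.300 = 0.600
  P(X=1) = 0.004 + 0.372 + 0.024 = 0.400
H(X) = -[0.600·log₂(0.600) + 0.400·log₂(0.400)]
  = 0.442179 + 0.528771 = 0.97095 bits

H(Y|X) = H(X,Y) - H(X) = 1.93791 - 0.97095 = 0.9670 bits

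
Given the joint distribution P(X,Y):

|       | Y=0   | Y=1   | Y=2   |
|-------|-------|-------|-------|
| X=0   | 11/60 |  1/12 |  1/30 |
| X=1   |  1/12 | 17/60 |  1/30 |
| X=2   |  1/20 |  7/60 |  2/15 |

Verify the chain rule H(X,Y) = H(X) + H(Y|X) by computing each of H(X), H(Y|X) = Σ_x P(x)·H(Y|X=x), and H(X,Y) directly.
H(X) = 1.5710 bits, H(Y|X) = 1.2832 bits, H(X,Y) = 2.8541 bits

Marginal of X (row sums):
  P(X=0) = 11/60 + 1/12 + 1/30 = 3/10
  P(X=1) = 1/12 + 17/60 + 1/30 = 2/5
  P(X=2) = 1/20 + 7/60 + 2/15 = 3/10
H(X) = -[(3/10)·log₂(3/10) + (2/5)·log₂(2/5) + (3/10)·log₂(3/10)]
  = 0.5211 + 0.5288 + 0.5211 = 1.5710 bits

H(Y|X) = Σ_x P(x)·H(Y|X=x):
  X=0: P(X=0) = 3/10, P(Y|X=0) = (11/18, 5/18, 1/9) → H(Y|X=0) = 1.2997
  X=1: P(X=1) = 2/5, P(Y|X=1) = (5/24, 17/24, 1/12) → H(Y|X=1) = 1.1226
  X=2: P(X=2) = 3/10, P(Y|X=2) = (1/6, 7/18, 4/9) → H(Y|X=2) = 1.4807
H(Y|X) = (3/10)·1.2997 + (2/5)·1.1226 + (3/10)·1.4807 = 1.2832 bits

H(X,Y) = -Σ_{x,y} P(x,y) log₂ P(x,y). Per-cell terms -P(x,y)·log₂P(x,y):
  X=0: 0.4487, 0.2987, 0.1636
  X=1: 0.2987, 0.5155, 0.1636
  X=2: 0.2161, 0.3616, 0.3876
Sum of the 9 terms: H(X,Y) = 2.8541 bits

Chain rule check:
  H(X) + H(Y|X) = 1.5710 + 1.2832 = 2.8542 bits
  H(X,Y) = 2.8541 bits
✓ Chain rule verified (Δ = 0.0001 is 4-dp rounding noise: each of the three values was rounded independently).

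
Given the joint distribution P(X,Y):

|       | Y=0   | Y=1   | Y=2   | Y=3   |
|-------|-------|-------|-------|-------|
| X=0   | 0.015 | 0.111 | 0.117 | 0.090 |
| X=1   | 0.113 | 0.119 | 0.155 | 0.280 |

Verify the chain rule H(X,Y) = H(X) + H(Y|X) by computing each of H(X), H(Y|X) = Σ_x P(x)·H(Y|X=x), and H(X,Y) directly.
H(X) = 0.9180 bits, H(Y|X) = 1.8518 bits, H(X,Y) = 2.7697 bits

Marginal of X (row sums):
  P(X=0) = 0.015 + 0.111 + 0.117 + 0.090 = 0.333
  P(X=1) = 0.113 + 0.119 + 0.155 + 0.280 = 0.667
H(X) = -[0.333·log₂(0.333) + 0.667·log₂(0.667)]
  = 0.52827 + 0.38969 = 0.9180 bits

H(Y|X) = Σ_x P(x)·H(Y|X=x):
  X=0: P(X=0) = 0.333, P(Y|X=0) = (5/111, 1/3, 13/37, 10/37) → H(Y|X=0) = 1.77012
  X=1: P(X=1) = 0.667, P(Y|X=1) = (113/667, 119/667, 155/667, 280/667) → H(Y|X=1) = 1.89254
H(Y|X) = 0.333·1.77012 + 0.667·1.89254 = 1.8518 bits

H(X,Y) = -Σ_{x,y} P(x,y) log₂ P(x,y). Per-cell terms -P(x,y)·log₂P(x,y):
  X=0: 0.09088, 0.35202, 0.36216, 0.31265
  X=1: 0.35545, 0.36545, 0.41690, 0.51422
Sum of the 8 terms: H(X,Y) = 2.7697 bits

Chain rule check:
  H(X) + H(Y|X) = 0.9180 + 1.8518 = 2.7698 bits
  H(X,Y) = 2.7697 bits
✓ Chain rule verified (Δ = 0.0001 is 4-dp rounding noise: each of the three values was rounded independently).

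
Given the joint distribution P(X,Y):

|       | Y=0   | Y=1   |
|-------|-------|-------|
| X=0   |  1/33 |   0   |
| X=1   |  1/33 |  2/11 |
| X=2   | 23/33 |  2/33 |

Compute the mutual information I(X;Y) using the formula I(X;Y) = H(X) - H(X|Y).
0.3689 bits

I(X;Y) = H(X) - H(X|Y)

Marginal of X (row sums):
  P(X=0) = 1/33 + 0 = 1/33
  P(X=1) = 1/33 + 2/11 = 7/33
  P(X=2) = 23/33 + 2/33 = 25/33
H(X) = -[(1/33)·log₂(1/33) + (7/33)·log₂(7/33) + (25/33)·log₂(25/33)]
  = 0.15286 + 0.47452 + 0.30344 = 0.93082 bits

Marginal of Y (column sums):
  P(Y=0) = 1/33 + 1/33 + 23/33 = 25/33
  P(Y=1) = 0 + 2/11 + 2/33 = 8/33
H(X|Y) = Σ_y P(y)·H(X|Y=y):
  Y=0: P(Y=0) = 25/33, P(X|Y=0) = (1/25, 1/25, 23/25) → H(X|Y=0) = 0.48218
  Y=1: P(Y=1) = 8/33, P(X|Y=1) = (0, 3/4, 1/4) → H(X|Y=1) = 0.81128
H(X|Y) = (25/33)·0.48218 + (8/33)·0.81128 = 0.56196 bits

I(X;Y) = H(X) - H(X|Y) = 0.93082 - 0.56196 = 0.3689 bits

Cross-check via I(X;Y) = H(X) + H(Y) - H(X,Y): computing H(Y) from the column sums and H(X,Y) from the 6 cells in the same way gives H(Y) = 0.79905 bits and H(X,Y) = 1.36101 bits, so
I(X;Y) = 0.93082 + 0.79905 - 1.36101 = 0.3689 bits ✓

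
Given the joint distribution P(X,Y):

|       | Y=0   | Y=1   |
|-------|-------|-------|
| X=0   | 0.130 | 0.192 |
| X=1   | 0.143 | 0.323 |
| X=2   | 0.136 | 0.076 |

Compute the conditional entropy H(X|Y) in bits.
1.4657 bits

H(X|Y) = H(X,Y) - H(Y)

H(X,Y) = -Σ_{x,y} P(x,y) log₂ P(x,y). Per-cell terms -P(x,y)·log₂P(x,y):
  X=0: 0.382644, 0.457118
  X=1: 0.401246, 0.526617
  X=2: 0.391452, 0.282557
Sum of the 6 terms: H(X,Y) = 2.44163 bits

Marginal of Y (column sums):
  P(Y=0) = 0.130 + 0.143 + 0.136 = 0.409
  P(Y=1) = 0.192 + 0.323 + 0.076 = 0.591
H(Y) = -[0.409·log₂(0.409) + 0.591·log₂(0.591)]
  = 0.527539 + 0.448433 = 0.97597 bits

H(X|Y) = H(X,Y) - H(Y) = 2.44163 - 0.97597 = 1.4657 bits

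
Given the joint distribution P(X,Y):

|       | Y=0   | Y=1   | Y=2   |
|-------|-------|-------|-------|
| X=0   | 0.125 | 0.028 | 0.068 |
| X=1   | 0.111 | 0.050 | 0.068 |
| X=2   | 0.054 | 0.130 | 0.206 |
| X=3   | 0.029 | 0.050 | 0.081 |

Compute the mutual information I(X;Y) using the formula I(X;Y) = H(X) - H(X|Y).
0.1238 bits

I(X;Y) = H(X) - H(X|Y)

Marginal of X (row sums):
  P(X=0) = 0.125 + 0.028 + 0.068 = 0.221
  P(X=1) = 0.111 + 0.050 + 0.068 = 0.229
  P(X=2) = 0.054 + 0.130 + 0.206 = 0.390
  P(X=3) = 0.029 + 0.050 + 0.081 = 0.160
H(X) = -[0.221·log₂(0.221) + 0.229·log₂(0.229) + 0.390·log₂(0.390) + 0.160·log₂(0.160)]
  = 0.48131 + 0.48699 + 0.52980 + 0.42302 = 1.9211 bits

Marginal of Y (column sums):
  P(Y=0) = 0.125 + 0.111 + 0.054 + 0.029 = 0.319
  P(Y=1) = 0.028 + 0.050 + 0.130 + 0.050 = 0.258
  P(Y=2) = 0.068 + 0.068 + 0.206 + 0.081 = 0.423
H(X|Y) = Σ_y P(y)·H(X|Y=y):
  Y=0: P(Y=0) = 0.319, P(X|Y=0) = (125/319, 111/319, 54/319, 1/11) → H(X|Y=0) = 1.80786
  Y=1: P(Y=1) = 0.258, P(X|Y=1) = (14/129, 25/129, 65/129, 25/129) → H(X|Y=1) = 1.76356
  Y=2: P(Y=2) = 0.423, P(X|Y=2) = (68/423, 68/423, 206/423, 9/47) → H(X|Y=2) = 1.80999
H(X|Y) = 0.319·1.80786 + 0.258·1.76356 + 0.423·1.80999 = 1.7973 bits

I(X;Y) = H(X) - H(X|Y) = 1.9211 - 1.7973 = 0.1238 bits

Cross-check via I(X;Y) = H(X) + H(Y) - H(X,Y): computing H(Y) from the column sums and H(X,Y) from the 12 cells in the same way gives H(Y) = 1.5552 bits and H(X,Y) = 3.3525 bits, so
I(X;Y) = 1.9211 + 1.5552 - 3.3525 = 0.1238 bits ✓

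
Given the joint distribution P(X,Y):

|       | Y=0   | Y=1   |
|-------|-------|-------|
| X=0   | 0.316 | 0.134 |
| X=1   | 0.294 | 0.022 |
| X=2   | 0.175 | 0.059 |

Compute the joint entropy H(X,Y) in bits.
2.2351 bits

H(X,Y) = -Σ_{x,y} P(x,y) log₂ P(x,y). Per-cell terms -P(x,y)·log₂P(x,y):
  X=0: 0.5252, 0.3886
  X=1: 0.5192, 0.1211
  X=2: 0.4401, 0.2409
Sum of the 6 terms: H(X,Y) = 2.2351 bits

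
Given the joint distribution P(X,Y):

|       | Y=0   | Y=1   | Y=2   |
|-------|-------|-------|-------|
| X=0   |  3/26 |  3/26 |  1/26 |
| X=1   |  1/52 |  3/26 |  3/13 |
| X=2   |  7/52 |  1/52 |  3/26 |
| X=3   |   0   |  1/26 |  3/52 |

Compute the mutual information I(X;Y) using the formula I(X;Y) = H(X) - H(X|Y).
0.2887 bits

I(X;Y) = H(X) - H(X|Y)

Marginal of X (row sums):
  P(X=0) = 3/26 + 3/26 + 1/26 = 7/26
  P(X=1) = 1/52 + 3/26 + 3/13 = 19/52
  P(X=2) = 7/52 + 1/52 + 3/26 = 7/26
  P(X=3) = 0 + 1/26 + 3/52 = 5/52
H(X) = -[(7/26)·log₂(7/26) + (19/52)·log₂(19/52) + (7/26)·log₂(7/26) + (5/52)·log₂(5/52)]
  = 0.509677 + 0.530726 + 0.509677 + 0.324857 = 1.87494 bits

Marginal of Y (column sums):
  P(Y=0) = 3/26 + 1/52 + 7/52 + 0 = 7/26
  P(Y=1) = 3/26 + 3/26 + 1/52 + 1/26 = 15/52
  P(Y=2) = 1/26 + 3/13 + 3/26 + 3/52 = 23/52
H(X|Y) = Σ_y P(y)·H(X|Y=y):
  Y=0: P(Y=0) = 7/26, P(X|Y=0) = (3/7, 1/14, 1/2, 0) → H(X|Y=0) = 1.295836
  Y=1: P(Y=1) = 15/52, P(X|Y=1) = (2/5, 2/5, 1/15, 2/15) → H(X|Y=1) = 1.705587
  Y=2: P(Y=2) = 23/52, P(X|Y=2) = (2/23, 12/23, 6/23, 3/23) → H(X|Y=2) = 1.685118
H(X|Y) = (7/26)·1.295836 + (15/52)·1.705587 + (23/52)·1.685118 = 1.58622 bits

I(X;Y) = H(X) - H(X|Y) = 1.87494 - 1.58622 = 0.2887 bits

Cross-check via I(X;Y) = H(X) + H(Y) - H(X,Y): computing H(Y) from the column sums and H(X,Y) from the 12 cells in the same way gives H(Y) = 1.54759 bits and H(X,Y) = 3.13380 bits, so
I(X;Y) = 1.87494 + 1.54759 - 3.13380 = 0.2887 bits ✓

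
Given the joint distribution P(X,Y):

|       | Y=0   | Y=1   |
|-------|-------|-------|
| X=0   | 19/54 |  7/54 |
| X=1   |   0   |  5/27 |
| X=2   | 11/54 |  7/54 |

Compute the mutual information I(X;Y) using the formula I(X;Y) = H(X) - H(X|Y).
0.2651 bits

I(X;Y) = H(X) - H(X|Y)

Marginal of X (row sums):
  P(X=0) = 19/54 + 7/54 = 13/27
  P(X=1) = 0 + 5/27 = 5/27
  P(X=2) = 11/54 + 7/54 = 1/3
H(X) = -[(13/27)·log₂(13/27) + (5/27)·log₂(5/27) + (1/3)·log₂(1/3)]
  = 0.50770 + 0.45055 + 0.52832 = 1.48657 bits

Marginal of Y (column sums):
  P(Y=0) = 19/54 + 0 + 11/54 = 5/9
  P(Y=1) = 7/54 + 5/27 + 7/54 = 4/9
H(X|Y) = Σ_y P(y)·H(X|Y=y):
  Y=0: P(Y=0) = 5/9, P(X|Y=0) = (19/30, 0, 11/30) → H(X|Y=0) = 0.94808
  Y=1: P(Y=1) = 4/9, P(X|Y=1) = (7/24, 5/12, 7/24) → H(X|Y=1) = 1.56320
H(X|Y) = (5/9)·0.94808 + (4/9)·1.56320 = 1.22147 bits

I(X;Y) = H(X) - H(X|Y) = 1.48657 - 1.22147 = 0.2651 bits

Cross-check via I(X;Y) = H(X) + H(Y) - H(X,Y): computing H(Y) from the column sums and H(X,Y) from the 6 cells in the same way gives H(Y) = 0.99108 bits and H(X,Y) = 2.21254 bits, so
I(X;Y) = 1.48657 + 0.99108 - 2.21254 = 0.2651 bits ✓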